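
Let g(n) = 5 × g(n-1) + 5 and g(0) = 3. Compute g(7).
Computing step by step:
g(0) = 3
g(1) = 5 × 3 + 5 = 20
g(2) = 5 × 20 + 5 = 105
g(3) = 5 × 105 + 5 = 530
g(4) = 5 × 530 + 5 = 2655
g(5) = 5 × 2655 + 5 = 13280
g(6) = 5 × 13280 + 5 = 66405
g(7) = 5 × 66405 + 5 = 332030

332030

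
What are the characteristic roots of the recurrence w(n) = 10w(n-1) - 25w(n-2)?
Substitute w(n) = rⁿ and divide through by rⁿ⁻²: r² - 10r + 25 = 0
Factor: (r - 5)² = 0, so r = 5 (double root).
General solution: w(n) = (A + Bn)·5ⁿ

Characteristic: r² - 10r + 25 = 0, Roots: r = 5 (double root)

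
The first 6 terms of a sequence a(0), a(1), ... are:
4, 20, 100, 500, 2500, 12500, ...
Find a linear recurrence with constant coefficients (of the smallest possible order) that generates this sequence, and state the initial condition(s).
Look for the lowest-order linear relation among consecutive terms.
Observation: each term is 5× the previous.
Check at n=2: 5·20 = 100. ✓

a(n) = 5 × a(n-1), a(0) = 4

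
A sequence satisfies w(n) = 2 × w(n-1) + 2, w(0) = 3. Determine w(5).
Computing step by step:
w(0) = 3
w(1) = 2 × 3 + 2 = 8
w(2) = 2 × 8 + 2 = 18
w(3) = 2 × 18 + 2 = 38
w(4) = 2 × 38 + 2 = 78
w(5) = 2 × 78 + 2 = 158

158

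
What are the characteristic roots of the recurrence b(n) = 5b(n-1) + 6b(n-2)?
Substitute b(n) = rⁿ and divide through by rⁿ⁻²: r² - 5r - 6 = 0
Factor: (r - 6)(r + 1) = 0, so r = 6, -1.
General solution: b(n) = A·6ⁿ + B·(-1)ⁿ

Characteristic: r² - 5r - 6 = 0, Roots: r = 6, -1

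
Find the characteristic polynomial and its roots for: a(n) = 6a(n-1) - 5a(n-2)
Substitute a(n) = rⁿ and divide through by rⁿ⁻²: r² - 6r + 5 = 0
Factor: (r - 5)(r - 1) = 0, so r = 5, 1.
General solution: a(n) = A·5ⁿ + B·1ⁿ

Characteristic: r² - 6r + 5 = 0, Roots: r = 5, 1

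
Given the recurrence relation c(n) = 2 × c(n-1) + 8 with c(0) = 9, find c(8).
Computing step by step:
c(0) = 9
c(1) = 2 × 9 + 8 = 26
c(2) = 2 × 26 + 8 = 60
c(3) = 2 × 60 + 8 = 128
c(4) = 2 × 128 + 8 = 264
c(5) = 2 × 264 + 8 = 536
c(6) = 2 × 536 + 8 = 1080
c(7) = 2 × 1080 + 8 = 2168
c(8) = 2 × 2168 + 8 = 4344

4344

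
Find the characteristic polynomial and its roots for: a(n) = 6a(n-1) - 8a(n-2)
Substitute a(n) = rⁿ and divide through by rⁿ⁻²: r² - 6r + 8 = 0
Factor: (r - 4)(r - 2) = 0, so r = 4, 2.
General solution: a(n) = A·4ⁿ + B·2ⁿ

Characteristic: r² - 6r + 8 = 0, Roots: r = 4, 2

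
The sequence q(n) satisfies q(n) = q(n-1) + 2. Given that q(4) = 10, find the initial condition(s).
q(4) = q(0) + 4·2, so q(0) = 10 - 8 = 2.

q(0) = 2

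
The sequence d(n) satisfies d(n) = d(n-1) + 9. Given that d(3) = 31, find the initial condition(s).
d(3) = d(0) + 3·9, so d(0) = 31 - 27 = 4.

d(0) = 4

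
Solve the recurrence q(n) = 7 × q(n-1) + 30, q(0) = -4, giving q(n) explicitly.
Recurrence: q(n) = 7 × q(n-1) + 30, initial: q(0) = -4.
Try q(n) = A·7ⁿ + C. Substituting: A·7ⁿ + C = 7(A·7ⁿ⁻¹ + C) + 30 = A·7ⁿ + 7C + 30, so C = 7C + 30, giving C = -5. Then q(0) = A - 5 = -4 gives A = 1.

q(n) = 7ⁿ - 5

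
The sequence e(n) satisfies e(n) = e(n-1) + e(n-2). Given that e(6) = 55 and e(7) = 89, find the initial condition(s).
Work backwards using e(k) = e(k+2) - e(k+1):
e(5) = e(7) - e(6) = 89 - 55 = 34
e(4) = e(6) - e(5) = 55 - 34 = 21
e(3) = e(5) - e(4) = 34 - 21 = 13
e(2) = e(4) - e(3) = 21 - 13 = 8
e(1) = e(3) - e(2) = 13 - 8 = 5
e(0) = e(2) - e(1) = 8 - 5 = 3

e(0) = 3, e(1) = 5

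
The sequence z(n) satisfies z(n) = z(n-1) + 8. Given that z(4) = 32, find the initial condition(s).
z(4) = z(0) + 4·8, so z(0) = 32 - 32 = 0.

z(0) = 0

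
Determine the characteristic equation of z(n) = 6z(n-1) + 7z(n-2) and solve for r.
Substitute z(n) = rⁿ and divide through by rⁿ⁻²: r² - 6r - 7 = 0
Factor: (r + 1)(r - 7) = 0, so r = -1, 7.
General solution: z(n) = A·(-1)ⁿ + B·7ⁿ

Characteristic: r² - 6r - 7 = 0, Roots: r = -1, 7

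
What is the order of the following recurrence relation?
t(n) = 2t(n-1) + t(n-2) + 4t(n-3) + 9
The order is the largest lag k for which t(n-k) appears. Here the deepest term is t(n-3) (the 9 term is non-homogeneous and does not affect the order), so the order is 3.

Order 3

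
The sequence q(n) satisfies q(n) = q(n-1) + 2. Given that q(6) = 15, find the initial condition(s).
q(6) = q(0) + 6·2, so q(0) = 15 - 12 = 3.

q(0) = 3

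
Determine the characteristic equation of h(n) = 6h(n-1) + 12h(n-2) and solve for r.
Substitute h(n) = rⁿ and divide through by rⁿ⁻²: r² - 6r - 12 = 0
Discriminant: 6² + 4·12 = 84, not a perfect square, so by the quadratic formula r = (6 ± √84)/2.
General solution: h(n) = A·r₁ⁿ + B·r₂ⁿ where r₁,r₂ = (6 ± √84)/2

Characteristic: r² - 6r - 12 = 0, Roots: r = (6 ± √84)/2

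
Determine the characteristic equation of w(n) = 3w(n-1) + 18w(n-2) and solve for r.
Substitute w(n) = rⁿ and divide through by rⁿ⁻²: r² - 3r - 18 = 0
Factor: (r - 6)(r + 3) = 0, so r = 6, -3.
General solution: w(n) = A·6ⁿ + B·(-3)ⁿ

Characteristic: r² - 3r - 18 = 0, Roots: r = 6, -3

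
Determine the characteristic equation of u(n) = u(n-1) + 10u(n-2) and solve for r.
Substitute u(n) = rⁿ and divide through by rⁿ⁻²: r² - r - 10 = 0
Discriminant: 1² + 4·10 = 41, not a perfect square, so by the quadratic formula r = (1 ± √41)/2.
General solution: u(n) = A·r₁ⁿ + B·r₂ⁿ where r₁,r₂ = (1 ± √41)/2

Characteristic: r² - r - 10 = 0, Roots: r = (1 ± √41)/2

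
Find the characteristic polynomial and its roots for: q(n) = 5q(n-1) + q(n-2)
Substitute q(n) = rⁿ and divide through by rⁿ⁻²: r² - 5r - 1 = 0
Discriminant: 5² + 4·1 = 29, not a perfect square, so by the quadratic formula r = (5 ± √29)/2.
General solution: q(n) = A·r₁ⁿ + B·r₂ⁿ where r₁,r₂ = (5 ± √29)/2

Characteristic: r² - 5r - 1 = 0, Roots: r = (5 ± √29)/2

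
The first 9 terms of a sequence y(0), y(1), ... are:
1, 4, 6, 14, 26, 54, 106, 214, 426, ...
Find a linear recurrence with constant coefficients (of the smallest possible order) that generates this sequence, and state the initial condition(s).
Look for the lowest-order linear relation among consecutive terms.
Observation: y(n) - 1·y(n-1) - (2)·y(n-2) = 0 holds for the shown terms, and no order-1 relation y(n) = α·y(n-1) + β fits.
Check at n=3: 1·6 + (2)·4 = 14. ✓

y(n) = y(n-1) + 2y(n-2), y(0) = 1, y(1) = 4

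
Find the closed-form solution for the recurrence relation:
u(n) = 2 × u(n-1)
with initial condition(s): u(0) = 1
Recurrence: u(n) = 2 × u(n-1), initial: u(0) = 1.
Each term is 2 times the previous, so this is geometric with ratio 2. After n steps: u(n) = u(0)·2ⁿ = 2ⁿ.

u(n) = 2ⁿ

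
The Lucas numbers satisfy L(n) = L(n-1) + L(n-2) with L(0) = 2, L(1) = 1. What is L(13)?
Computing the sequence terms:
2, 1, 3, 4, 7, 11, 18, 29, 47, 76, 123, 199, 322, 521

521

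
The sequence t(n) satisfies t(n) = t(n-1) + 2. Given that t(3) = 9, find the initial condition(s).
t(3) = t(0) + 3·2, so t(0) = 9 - 6 = 3.

t(0) = 3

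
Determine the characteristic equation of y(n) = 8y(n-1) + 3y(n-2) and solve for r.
Substitute y(n) = rⁿ and divide through by rⁿ⁻²: r² - 8r - 3 = 0
Discriminant: 8² + 4·3 = 76, not a perfect square, so by the quadratic formula r = (8 ± √76)/2.
General solution: y(n) = A·r₁ⁿ + B·r₂ⁿ where r₁,r₂ = (8 ± √76)/2

Characteristic: r² - 8r - 3 = 0, Roots: r = (8 ± √76)/2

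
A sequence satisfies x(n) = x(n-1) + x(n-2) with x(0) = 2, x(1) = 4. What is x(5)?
Computing the sequence terms:
2, 4, 6, 10, 16, 26

26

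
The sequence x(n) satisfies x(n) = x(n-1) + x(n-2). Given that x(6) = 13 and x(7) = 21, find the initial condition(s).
Work backwards using x(k) = x(k+2) - x(k+1):
x(5) = x(7) - x(6) = 21 - 13 = 8
x(4) = x(6) - x(5) = 13 - 8 = 5
x(3) = x(5) - x(4) = 8 - 5 = 3
x(2) = x(4) - x(3) = 5 - 3 = 2
x(1) = x(3) - x(2) = 3 - 2 = 1
x(0) = x(2) - x(1) = 2 - 1 = 1

x(0) = 1, x(1) = 1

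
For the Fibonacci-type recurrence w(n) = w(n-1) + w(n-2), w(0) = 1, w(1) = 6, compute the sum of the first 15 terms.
Computing the sequence terms: 1, 6, 7, 13, 20, 33, 53, 86, 139, 225, 364, 589, 953, 1542, 2495
Adding these values together:

6526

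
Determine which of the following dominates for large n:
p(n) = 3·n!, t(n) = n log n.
Comparing growth rates:
Growth-rate hierarchy: log n ≺ any polynomial ≺ any exponential cⁿ (c>1) ≺ n! ≺ nⁿ.
factorial dominates polynomial degree 1 (with log factor) asymptotically.

p(n) grows faster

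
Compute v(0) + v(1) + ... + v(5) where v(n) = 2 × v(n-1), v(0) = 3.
Computing the sequence terms: 3, 6, 12, 24, 48, 96
Adding these values together:

189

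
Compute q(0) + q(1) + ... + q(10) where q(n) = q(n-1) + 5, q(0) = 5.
Computing the sequence terms: 5, 10, 15, 20, 25, 30, 35, 40, 45, 50, 55
Adding these values together:

330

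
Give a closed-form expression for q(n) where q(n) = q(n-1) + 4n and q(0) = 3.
Recurrence: q(n) = q(n-1) + 4n, initial: q(0) = 3.
Telescoping: q(n) = q(0) + 4·Σᵢ₌₁ⁿ i = 3 + 4·n(n+1)/2.

q(n) = 4·n(n+1)/2 + 3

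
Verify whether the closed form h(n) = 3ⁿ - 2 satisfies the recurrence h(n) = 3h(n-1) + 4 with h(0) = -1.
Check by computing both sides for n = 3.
From the recurrence with h(0) = -1:
  h(0) = -1, h(1) = 1, h(2) = 7, h(3) = 25
  so the recurrence gives h(3) = 25.
From the proposed closed form h(n) = 3ⁿ - 2:
  h(3) = 25.
Both sides give 25 at n = 3, and the initial condition(s) match, so the closed form is consistent.

Yes, the closed form is correct.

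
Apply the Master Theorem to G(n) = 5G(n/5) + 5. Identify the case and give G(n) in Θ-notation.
Master Theorem template: G(n) = a·G(n/b) + f(n).
Here: a=5, b=5, f(n)=5
Compute log_b(a) = log_5(5) = 1.
f(n) = 5 = O(n^(1-ε)) with ε = 1. Case 1: G(n) = Θ(n^log_b(a)) = Θ(n).

Case 1: G(n) = Θ(n)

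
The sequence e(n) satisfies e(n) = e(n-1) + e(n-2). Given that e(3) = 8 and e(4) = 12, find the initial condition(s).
Work backwards using e(k) = e(k+2) - e(k+1):
e(2) = e(4) - e(3) = 12 - 8 = 4
e(1) = e(3) - e(2) = 8 - 4 = 4
e(0) = e(2) - e(1) = 4 - 4 = 0

e(0) = 0, e(1) = 4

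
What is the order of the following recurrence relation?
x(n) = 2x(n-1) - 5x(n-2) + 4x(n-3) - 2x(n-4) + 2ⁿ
The order is the largest lag k for which x(n-k) appears. Here the deepest term is x(n-4) (the 2ⁿ term is non-homogeneous and does not affect the order), so the order is 4.

Order 4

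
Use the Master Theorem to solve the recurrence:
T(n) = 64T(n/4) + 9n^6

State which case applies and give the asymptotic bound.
Master Theorem template: T(n) = a·T(n/b) + f(n).
Here: a=64, b=4, f(n)=9n^6
Compute log_b(a) = log_4(64) = 3.
f(n) = 9n^6 = Ω(n^(3+ε)) with ε = 3, and the regularity condition holds (a·f(n/b) = (a/b^6)·f(n) with a/b^6 = 4^-3 < 1). Case 3: T(n) = Θ(f(n)) = Θ(n^6).

Case 3: T(n) = Θ(n^6)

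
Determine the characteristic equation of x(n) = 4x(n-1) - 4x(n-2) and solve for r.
Substitute x(n) = rⁿ and divide through by rⁿ⁻²: r² - 4r + 4 = 0
Factor: (r - 2)² = 0, so r = 2 (double root).
General solution: x(n) = (A + Bn)·2ⁿ

Characteristic: r² - 4r + 4 = 0, Roots: r = 2 (double root)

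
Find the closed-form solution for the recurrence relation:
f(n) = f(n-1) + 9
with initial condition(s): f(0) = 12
Recurrence: f(n) = f(n-1) + 9, initial: f(0) = 12.
Each step adds 9, so f(n) = f(0) + 9n = 9n + 12.

f(n) = 9n + 12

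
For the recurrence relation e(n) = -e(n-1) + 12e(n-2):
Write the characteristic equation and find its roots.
Substitute e(n) = rⁿ and divide through by rⁿ⁻²: r² + r - 12 = 0
Factor: (r - 3)(r + 4) = 0, so r = 3, -4.
General solution: e(n) = A·3ⁿ + B·(-4)ⁿ

Characteristic: r² + r - 12 = 0, Roots: r = 3, -4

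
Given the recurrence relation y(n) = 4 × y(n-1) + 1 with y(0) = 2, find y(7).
Computing step by step:
y(0) = 2
y(1) = 4 × 2 + 1 = 9
y(2) = 4 × 9 + 1 = 37
y(3) = 4 × 37 + 1 = 149
y(4) = 4 × 149 + 1 = 597
y(5) = 4 × 597 + 1 = 2389
y(6) = 4 × 2389 + 1 = 9557
y(7) = 4 × 9557 + 1 = 38229

38229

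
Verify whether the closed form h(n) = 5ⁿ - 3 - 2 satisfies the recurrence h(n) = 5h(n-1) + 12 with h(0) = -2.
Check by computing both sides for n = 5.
From the recurrence with h(0) = -2:
  h(0) = -2, h(1) = 2, h(2) = 22, h(3) = 122, h(4) = 622, h(5) = 3122
  so the recurrence gives h(5) = 3122.
From the proposed closed form h(n) = 5ⁿ - 3 - 2:
  h(5) = 3120.
The recurrence gives 3122 but the closed form gives 3120, so the closed form does not satisfy the recurrence.

No, the closed form is incorrect.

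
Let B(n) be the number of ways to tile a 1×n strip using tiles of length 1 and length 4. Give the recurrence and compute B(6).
Condition on the last tile: it has length 1 (leaving a 1×(n-1) strip) or length 4 (leaving a 1×(n-4) strip), so B(n) = B(n-1) + B(n-4) (order-4 linear recurrence).
For 0 ≤ i < 4 only unit tiles fit, so B(i) = 1.
Iterating the recurrence: B(4) = 2, B(5) = 3, B(6) = 4.

B(n) = B(n-1) + B(n-4), with B(i) = 1 for 0 ≤ i < 4; B(6) = 4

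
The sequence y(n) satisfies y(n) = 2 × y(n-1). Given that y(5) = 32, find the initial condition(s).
In general y(n) = 2ⁿ · y(0). At n = 5: y(0) = y(5) / 2^5 = 32 / 32 = 1.

y(0) = 1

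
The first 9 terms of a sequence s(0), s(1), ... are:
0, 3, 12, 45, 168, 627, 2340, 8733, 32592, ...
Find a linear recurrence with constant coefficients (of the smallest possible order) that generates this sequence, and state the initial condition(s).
Look for the lowest-order linear relation among consecutive terms.
Observation: s(n) - 4·s(n-1) - (-1)·s(n-2) = 0 holds for the shown terms, and no order-1 relation s(n) = α·s(n-1) + β fits.
Check at n=3: 4·12 + (-1)·3 = 45. ✓

s(n) = 4s(n-1) - s(n-2), s(0) = 0, s(1) = 3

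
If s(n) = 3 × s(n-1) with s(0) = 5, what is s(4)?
Computing step by step:
s(0) = 5
s(1) = 3 × 5 = 15
s(2) = 3 × 15 = 45
s(3) = 3 × 45 = 135
s(4) = 3 × 135 = 405

405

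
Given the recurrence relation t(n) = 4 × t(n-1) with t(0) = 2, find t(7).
Computing step by step:
t(0) = 2
t(1) = 4 × 2 = 8
t(2) = 4 × 8 = 32
t(3) = 4 × 32 = 128
t(4) = 4 × 128 = 512
t(5) = 4 × 512 = 2048
t(6) = 4 × 2048 = 8192
t(7) = 4 × 8192 = 32768

32768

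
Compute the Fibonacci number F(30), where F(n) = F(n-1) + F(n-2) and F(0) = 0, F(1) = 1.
Computing the sequence terms:
0, 1, 1, 2, 3, 5, 8, 13, 21, 34, 55, 89, 144, 233, 377, 610, 987, 1597, 2584, 4181, 6765, 10946, 17711, 28657, 46368, 75025, 121393, 196418, 317811, 514229, 832040

832040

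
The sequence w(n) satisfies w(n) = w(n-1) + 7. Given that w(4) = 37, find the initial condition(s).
w(4) = w(0) + 4·7, so w(0) = 37 - 28 = 9.

w(0) = 9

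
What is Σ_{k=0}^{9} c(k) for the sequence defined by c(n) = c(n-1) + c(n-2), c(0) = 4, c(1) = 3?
Computing the sequence terms: 4, 3, 7, 10, 17, 27, 44, 71, 115, 186
Adding these values together:

484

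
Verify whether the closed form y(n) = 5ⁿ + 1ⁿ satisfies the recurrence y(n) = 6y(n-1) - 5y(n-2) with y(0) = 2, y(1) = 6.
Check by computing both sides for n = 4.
From the recurrence with y(0) = 2, y(1) = 6:
  y(0) = 2, y(1) = 6, y(2) = 26, y(3) = 126, y(4) = 626
  so the recurrence gives y(4) = 626.
From the proposed closed form y(n) = 5ⁿ + 1ⁿ:
  y(4) = 626.
Both sides give 626 at n = 4, and the initial condition(s) match, so the closed form is consistent.

Yes, the closed form is correct.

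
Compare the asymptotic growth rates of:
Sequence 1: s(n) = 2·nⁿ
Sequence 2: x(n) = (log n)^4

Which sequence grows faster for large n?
Comparing growth rates:
Growth-rate hierarchy: log n ≺ any polynomial ≺ any exponential cⁿ (c>1) ≺ n! ≺ nⁿ.
super-exponential nⁿ dominates polylogarithmic (log n)^4 asymptotically.

s(n) grows faster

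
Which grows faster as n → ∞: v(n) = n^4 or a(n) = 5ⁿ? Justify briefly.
Comparing growth rates:
Growth-rate hierarchy: log n ≺ any polynomial ≺ any exponential cⁿ (c>1) ≺ n! ≺ nⁿ.
exponential base 5 dominates polynomial degree 4 asymptotically.

a(n) grows faster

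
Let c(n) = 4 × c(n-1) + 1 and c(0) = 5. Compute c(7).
Computing step by step:
c(0) = 5
c(1) = 4 × 5 + 1 = 21
c(2) = 4 × 21 + 1 = 85
c(3) = 4 × 85 + 1 = 341
c(4) = 4 × 341 + 1 = 1365
c(5) = 4 × 1365 + 1 = 5461
c(6) = 4 × 5461 + 1 = 21845
c(7) = 4 × 21845 + 1 = 87381

87381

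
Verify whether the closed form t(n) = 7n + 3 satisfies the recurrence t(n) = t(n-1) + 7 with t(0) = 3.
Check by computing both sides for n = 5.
From the recurrence with t(0) = 3:
  t(0) = 3, t(1) = 10, t(2) = 17, t(3) = 24, t(4) = 31, t(5) = 38
  so the recurrence gives t(5) = 38.
From the proposed closed form t(n) = 7n + 3:
  t(5) = 38.
Both sides give 38 at n = 5, and the initial condition(s) match, so the closed form is consistent.

Yes, the closed form is correct.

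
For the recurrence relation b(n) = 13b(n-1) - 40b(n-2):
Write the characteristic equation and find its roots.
Substitute b(n) = rⁿ and divide through by rⁿ⁻²: r² - 13r + 40 = 0
Factor: (r - 5)(r - 8) = 0, so r = 5, 8.
General solution: b(n) = A·5ⁿ + B·8ⁿ

Characteristic: r² - 13r + 40 = 0, Roots: r = 5, 8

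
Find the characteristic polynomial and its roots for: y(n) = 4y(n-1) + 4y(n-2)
Substitute y(n) = rⁿ and divide through by rⁿ⁻²: r² - 4r - 4 = 0
Discriminant: 4² + 4·4 = 32, not a perfect square, so by the quadratic formula r = (4 ± √32)/2.
General solution: y(n) = A·r₁ⁿ + B·r₂ⁿ where r₁,r₂ = (4 ± √32)/2

Characteristic: r² - 4r - 4 = 0, Roots: r = (4 ± √32)/2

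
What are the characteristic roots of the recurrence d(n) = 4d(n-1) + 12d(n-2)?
Substitute d(n) = rⁿ and divide through by rⁿ⁻²: r² - 4r - 12 = 0
Factor: (r + 2)(r - 6) = 0, so r = -2, 6.
General solution: d(n) = A·(-2)ⁿ + B·6ⁿ

Characteristic: r² - 4r - 12 = 0, Roots: r = -2, 6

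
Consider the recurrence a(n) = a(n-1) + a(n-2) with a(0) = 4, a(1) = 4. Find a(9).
Computing the sequence terms:
4, 4, 8, 12, 20, 32, 52, 84, 136, 220

220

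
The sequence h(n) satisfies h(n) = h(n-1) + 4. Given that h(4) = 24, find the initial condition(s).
h(4) = h(0) + 4·4, so h(0) = 24 - 16 = 8.

h(0) = 8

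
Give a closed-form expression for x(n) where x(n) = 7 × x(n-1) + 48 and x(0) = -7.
Recurrence: x(n) = 7 × x(n-1) + 48, initial: x(0) = -7.
Try x(n) = A·7ⁿ + C. Substituting: A·7ⁿ + C = 7(A·7ⁿ⁻¹ + C) + 48 = A·7ⁿ + 7C + 48, so C = 7C + 48, giving C = -8. Then x(0) = A - 8 = -7 gives A = 1.

x(n) = 7ⁿ - 8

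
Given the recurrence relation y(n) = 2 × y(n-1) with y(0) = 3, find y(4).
Computing step by step:
y(0) = 3
y(1) = 2 × 3 = 6
y(2) = 2 × 6 = 12
y(3) = 2 × 12 = 24
y(4) = 2 × 24 = 48

48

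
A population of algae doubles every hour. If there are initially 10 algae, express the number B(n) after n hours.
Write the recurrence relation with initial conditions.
Each hour multiplies the count by 2, so the count after n hours depends only on the count after n-1 hours: B(n) = 2 × B(n-1). The starting count gives B(0) = 10.
Unrolling n times gives the closed form B(n) = 10 × 2ⁿ.

B(n) = 2 × B(n-1), B(0) = 10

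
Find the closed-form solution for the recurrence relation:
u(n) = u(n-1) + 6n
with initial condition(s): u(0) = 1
Recurrence: u(n) = u(n-1) + 6n, initial: u(0) = 1.
Telescoping: u(n) = u(0) + 6·Σᵢ₌₁ⁿ i = 1 + 6·n(n+1)/2.

u(n) = 6·n(n+1)/2 + 1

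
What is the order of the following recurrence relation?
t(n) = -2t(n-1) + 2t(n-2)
The order is the largest lag k for which t(n-k) appears. Here the deepest term is t(n-2), so the order is 2.

Order 2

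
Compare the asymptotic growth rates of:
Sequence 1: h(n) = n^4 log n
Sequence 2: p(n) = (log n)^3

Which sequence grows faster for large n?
Comparing growth rates:
Growth-rate hierarchy: log n ≺ any polynomial ≺ any exponential cⁿ (c>1) ≺ n! ≺ nⁿ.
polynomial degree 4 (with log factor) dominates polylogarithmic (log n)^3 asymptotically.

h(n) grows faster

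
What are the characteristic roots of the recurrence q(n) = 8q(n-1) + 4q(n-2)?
Substitute q(n) = rⁿ and divide through by rⁿ⁻²: r² - 8r - 4 = 0
Discriminant: 8² + 4·4 = 80, not a perfect square, so by the quadratic formula r = (8 ± √80)/2.
General solution: q(n) = A·r₁ⁿ + B·r₂ⁿ where r₁,r₂ = (8 ± √80)/2

Characteristic: r² - 8r - 4 = 0, Roots: r = (8 ± √80)/2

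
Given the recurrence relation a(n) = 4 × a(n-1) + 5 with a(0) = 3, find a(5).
Computing step by step:
a(0) = 3
a(1) = 4 × 3 + 5 = 17
a(2) = 4 × 17 + 5 = 73
a(3) = 4 × 73 + 5 = 297
a(4) = 4 × 297 + 5 = 1193
a(5) = 4 × 1193 + 5 = 4777

4777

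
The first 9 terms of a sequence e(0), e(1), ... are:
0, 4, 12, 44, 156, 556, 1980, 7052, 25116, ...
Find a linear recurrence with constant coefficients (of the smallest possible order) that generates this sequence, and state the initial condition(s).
Look for the lowest-order linear relation among consecutive terms.
Observation: e(n) - 3·e(n-1) - (2)·e(n-2) = 0 holds for the shown terms, and no order-1 relation e(n) = α·e(n-1) + β fits.
Check at n=3: 3·12 + (2)·4 = 44. ✓

e(n) = 3e(n-1) + 2e(n-2), e(0) = 0, e(1) = 4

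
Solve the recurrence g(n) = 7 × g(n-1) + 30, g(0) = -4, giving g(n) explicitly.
Recurrence: g(n) = 7 × g(n-1) + 30, initial: g(0) = -4.
Try g(n) = A·7ⁿ + C. Substituting: A·7ⁿ + C = 7(A·7ⁿ⁻¹ + C) + 30 = A·7ⁿ + 7C + 30, so C = 7C + 30, giving C = -5. Then g(0) = A - 5 = -4 gives A = 1.

g(n) = 7ⁿ - 5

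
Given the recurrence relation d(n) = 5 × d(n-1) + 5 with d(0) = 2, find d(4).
Computing step by step:
d(0) = 2
d(1) = 5 × 2 + 5 = 15
d(2) = 5 × 15 + 5 = 80
d(3) = 5 × 80 + 5 = 405
d(4) = 5 × 405 + 5 = 2030

2030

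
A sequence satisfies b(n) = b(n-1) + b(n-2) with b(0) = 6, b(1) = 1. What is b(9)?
Computing the sequence terms:
6, 1, 7, 8, 15, 23, 38, 61, 99, 160

160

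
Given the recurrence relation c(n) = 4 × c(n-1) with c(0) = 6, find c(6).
Computing step by step:
c(0) = 6
c(1) = 4 × 6 = 24
c(2) = 4 × 24 = 96
c(3) = 4 × 96 = 384
c(4) = 4 × 384 = 1536
c(5) = 4 × 1536 = 6144
c(6) = 4 × 6144 = 24576

24576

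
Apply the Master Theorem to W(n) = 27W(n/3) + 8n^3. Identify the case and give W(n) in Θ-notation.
Master Theorem template: W(n) = a·W(n/b) + f(n).
Here: a=27, b=3, f(n)=8n^3
Compute log_b(a) = log_3(27) = 3.
f(n) = 8n^3 = Θ(n^3). Case 2: W(n) = Θ(n^3 log n).

Case 2: W(n) = Θ(n^3 log n)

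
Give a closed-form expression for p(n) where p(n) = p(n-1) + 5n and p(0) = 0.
Recurrence: p(n) = p(n-1) + 5n, initial: p(0) = 0.
Telescoping: p(n) = p(0) + 5·Σᵢ₌₁ⁿ i = 0 + 5·n(n+1)/2.

p(n) = 5·n(n+1)/2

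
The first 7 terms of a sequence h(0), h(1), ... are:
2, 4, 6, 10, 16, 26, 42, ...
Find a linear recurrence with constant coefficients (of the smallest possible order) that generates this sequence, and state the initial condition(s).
Look for the lowest-order linear relation among consecutive terms.
Observation: h(n) - 1·h(n-1) - (1)·h(n-2) = 0 holds for the shown terms, and no order-1 relation h(n) = α·h(n-1) + β fits.
Check at n=3: 1·6 + (1)·4 = 10. ✓

h(n) = h(n-1) + h(n-2), h(0) = 2, h(1) = 4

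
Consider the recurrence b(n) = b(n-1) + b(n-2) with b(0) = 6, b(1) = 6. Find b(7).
Computing the sequence terms:
6, 6, 12, 18, 30, 48, 78, 126

126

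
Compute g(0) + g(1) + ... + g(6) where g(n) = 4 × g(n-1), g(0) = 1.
Computing the sequence terms: 1, 4, 16, 64, 256, 1024, 4096
Adding these values together:

5461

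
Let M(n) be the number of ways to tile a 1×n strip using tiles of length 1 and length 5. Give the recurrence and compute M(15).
Condition on the last tile: it has length 1 (leaving a 1×(n-1) strip) or length 5 (leaving a 1×(n-5) strip), so M(n) = M(n-1) + M(n-5) (order-5 linear recurrence).
For 0 ≤ i < 5 only unit tiles fit, so M(i) = 1.
Iterating the recurrence: M(5) = 2, M(6) = 3, M(7) = 4, M(8) = 5, M(9) = 6, M(10) = 8, M(11) = 11, M(12) = 15, M(13) = 20, M(14) = 26, M(15) = 34.

M(n) = M(n-1) + M(n-5), with M(i) = 1 for 0 ≤ i < 5; M(15) = 34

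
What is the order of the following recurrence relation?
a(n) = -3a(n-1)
The order is the largest lag k for which a(n-k) appears. Here the deepest term is a(n-1), so the order is 1.

Order 1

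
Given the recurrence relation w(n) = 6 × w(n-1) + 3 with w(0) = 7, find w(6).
Computing step by step:
w(0) = 7
w(1) = 6 × 7 + 3 = 45
w(2) = 6 × 45 + 3 = 273
w(3) = 6 × 273 + 3 = 1641
w(4) = 6 × 1641 + 3 = 9849
w(5) = 6 × 9849 + 3 = 59097
w(6) = 6 × 59097 + 3 = 354585

354585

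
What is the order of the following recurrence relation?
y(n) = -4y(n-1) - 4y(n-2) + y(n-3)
The order is the largest lag k for which y(n-k) appears. Here the deepest term is y(n-3), so the order is 3.

Order 3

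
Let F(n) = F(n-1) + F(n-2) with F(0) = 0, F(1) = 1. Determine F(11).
Computing the sequence terms:
0, 1, 1, 2, 3, 5, 8, 13, 21, 34, 55, 89

89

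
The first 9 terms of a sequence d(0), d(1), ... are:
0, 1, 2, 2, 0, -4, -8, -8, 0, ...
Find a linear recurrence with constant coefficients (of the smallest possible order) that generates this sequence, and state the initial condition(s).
Look for the lowest-order linear relation among consecutive terms.
Observation: d(n) - 2·d(n-1) - (-2)·d(n-2) = 0 holds for the shown terms, and no order-1 relation d(n) = α·d(n-1) + β fits.
Check at n=3: 2·2 + (-2)·1 = 2. ✓

d(n) = 2d(n-1) - 2d(n-2), d(0) = 0, d(1) = 1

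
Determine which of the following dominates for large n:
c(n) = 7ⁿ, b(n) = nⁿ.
Comparing growth rates:
Growth-rate hierarchy: log n ≺ any polynomial ≺ any exponential cⁿ (c>1) ≺ n! ≺ nⁿ.
super-exponential nⁿ dominates exponential base 7 asymptotically.

b(n) grows faster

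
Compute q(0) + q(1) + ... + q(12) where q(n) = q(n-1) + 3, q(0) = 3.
Computing the sequence terms: 3, 6, 9, 12, 15, 18, 21, 24, 27, 30, 33, 36, 39
Adding these values together:

273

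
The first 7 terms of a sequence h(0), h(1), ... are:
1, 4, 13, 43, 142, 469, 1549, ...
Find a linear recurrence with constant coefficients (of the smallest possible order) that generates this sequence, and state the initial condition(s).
Look for the lowest-order linear relation among consecutive terms.
Observation: h(n) - 3·h(n-1) - (1)·h(n-2) = 0 holds for the shown terms, and no order-1 relation h(n) = α·h(n-1) + β fits.
Check at n=3: 3·13 + (1)·4 = 43. ✓

h(n) = 3h(n-1) + h(n-2), h(0) = 1, h(1) = 4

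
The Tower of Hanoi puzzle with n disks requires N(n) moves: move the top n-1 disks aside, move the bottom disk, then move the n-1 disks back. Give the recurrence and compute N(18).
Moving n disks = move the top n-1 disks aside (N(n-1) moves) + move the largest disk (1 move) + move the n-1 disks back on top (N(n-1) moves), so N(n) = 2N(n-1) + 1, with N(1) = 1 (a single disk takes one move).
First terms: 1, 3, 7, 15, 31, 63, … — each is one less than a power of 2. Indeed N(n) + 1 = 2(N(n-1) + 1) with N(1) + 1 = 2, so N(n) + 1 = 2ⁿ and N(n) = 2ⁿ - 1.
Hence N(18) = 2^18 - 1 = 262144 - 1 = 262143.

N(n) = 2N(n-1) + 1, N(1) = 1; N(18) = 262143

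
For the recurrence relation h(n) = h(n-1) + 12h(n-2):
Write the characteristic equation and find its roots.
Substitute h(n) = rⁿ and divide through by rⁿ⁻²: r² - r - 12 = 0
Factor: (r + 3)(r - 4) = 0, so r = -3, 4.
General solution: h(n) = A·(-3)ⁿ + B·4ⁿ

Characteristic: r² - r - 12 = 0, Roots: r = -3, 4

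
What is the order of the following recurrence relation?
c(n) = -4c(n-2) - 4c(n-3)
The order is the largest lag k for which c(n-k) appears. Here the deepest term is c(n-3), so the order is 3.

Order 3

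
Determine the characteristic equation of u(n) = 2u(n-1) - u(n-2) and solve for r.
Substitute u(n) = rⁿ and divide through by rⁿ⁻²: r² - 2r + 1 = 0
Factor: (r - 1)² = 0, so r = 1 (double root).
General solution: u(n) = (A + Bn)·1ⁿ

Characteristic: r² - 2r + 1 = 0, Roots: r = 1 (double root)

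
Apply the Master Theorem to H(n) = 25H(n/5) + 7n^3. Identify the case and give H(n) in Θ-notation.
Master Theorem template: H(n) = a·H(n/b) + f(n).
Here: a=25, b=5, f(n)=7n^3
Compute log_b(a) = log_5(25) = 2.
f(n) = 7n^3 = Ω(n^(2+ε)) with ε = 1, and the regularity condition holds (a·f(n/b) = (a/b^3)·f(n) with a/b^3 = 5^-1 < 1). Case 3: H(n) = Θ(f(n)) = Θ(n^3).

Case 3: H(n) = Θ(n^3)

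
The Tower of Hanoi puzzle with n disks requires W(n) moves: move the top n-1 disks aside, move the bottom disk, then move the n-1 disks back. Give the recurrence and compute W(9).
Moving n disks = move the top n-1 disks aside (W(n-1) moves) + move the largest disk (1 move) + move the n-1 disks back on top (W(n-1) moves), so W(n) = 2W(n-1) + 1, with W(1) = 1 (a single disk takes one move).
First terms: 1, 3, 7, 15, 31, 63, … — each is one less than a power of 2. Indeed W(n) + 1 = 2(W(n-1) + 1) with W(1) + 1 = 2, so W(n) + 1 = 2ⁿ and W(n) = 2ⁿ - 1.
Hence W(9) = 2^9 - 1 = 512 - 1 = 511.

W(n) = 2W(n-1) + 1, W(1) = 1; W(9) = 511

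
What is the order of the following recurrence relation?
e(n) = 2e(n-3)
The order is the largest lag k for which e(n-k) appears. Here the deepest term is e(n-3), so the order is 3.

Order 3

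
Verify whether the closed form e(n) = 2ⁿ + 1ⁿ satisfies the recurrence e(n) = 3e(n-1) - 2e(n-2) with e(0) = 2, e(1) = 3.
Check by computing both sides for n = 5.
From the recurrence with e(0) = 2, e(1) = 3:
  e(0) = 2, e(1) = 3, e(2) = 5, e(3) = 9, e(4) = 17, e(5) = 33
  so the recurrence gives e(5) = 33.
From the proposed closed form e(n) = 2ⁿ + 1ⁿ:
  e(5) = 33.
Both sides give 33 at n = 5, and the initial condition(s) match, so the closed form is consistent.

Yes, the closed form is correct.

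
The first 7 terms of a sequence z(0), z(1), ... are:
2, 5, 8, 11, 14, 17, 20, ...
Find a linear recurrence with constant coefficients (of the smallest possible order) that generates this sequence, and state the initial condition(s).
Look for the lowest-order linear relation among consecutive terms.
Observation: consecutive differences are constant (= 3).
Check at n=2: 1·5 + 3 = 8. ✓

z(n) = z(n-1) + 3, z(0) = 2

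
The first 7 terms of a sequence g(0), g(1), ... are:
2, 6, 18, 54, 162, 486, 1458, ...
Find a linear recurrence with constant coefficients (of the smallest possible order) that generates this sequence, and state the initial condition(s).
Look for the lowest-order linear relation among consecutive terms.
Observation: each term is 3× the previous.
Check at n=2: 3·6 = 18. ✓

g(n) = 3 × g(n-1), g(0) = 2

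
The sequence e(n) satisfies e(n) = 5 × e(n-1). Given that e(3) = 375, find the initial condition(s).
In general e(n) = 5ⁿ · e(0). At n = 3: e(0) = e(3) / 5^3 = 375 / 125 = 3.

e(0) = 3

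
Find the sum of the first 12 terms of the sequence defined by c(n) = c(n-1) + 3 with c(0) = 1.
Computing the sequence terms: 1, 4, 7, 10, 13, 16, 19, 22, 25, 28, 31, 34
Adding these values together:

210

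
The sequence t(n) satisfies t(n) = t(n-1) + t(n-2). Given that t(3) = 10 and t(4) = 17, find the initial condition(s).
Work backwards using t(k) = t(k+2) - t(k+1):
t(2) = t(4) - t(3) = 17 - 10 = 7
t(1) = t(3) - t(2) = 10 - 7 = 3
t(0) = t(2) - t(1) = 7 - 3 = 4

t(0) = 4, t(1) = 3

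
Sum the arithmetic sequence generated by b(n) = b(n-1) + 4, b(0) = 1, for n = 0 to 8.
Computing the sequence terms: 1, 5, 9, 13, 17, 21, 25, 29, 33
Adding these values together:

153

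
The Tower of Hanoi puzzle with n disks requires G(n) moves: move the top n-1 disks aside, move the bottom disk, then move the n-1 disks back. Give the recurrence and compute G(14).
Moving n disks = move the top n-1 disks aside (G(n-1) moves) + move the largest disk (1 move) + move the n-1 disks back on top (G(n-1) moves), so G(n) = 2G(n-1) + 1, with G(1) = 1 (a single disk takes one move).
First terms: 1, 3, 7, 15, 31, 63, … — each is one less than a power of 2. Indeed G(n) + 1 = 2(G(n-1) + 1) with G(1) + 1 = 2, so G(n) + 1 = 2ⁿ and G(n) = 2ⁿ - 1.
Hence G(14) = 2^14 - 1 = 16384 - 1 = 16383.

G(n) = 2G(n-1) + 1, G(1) = 1; G(14) = 16383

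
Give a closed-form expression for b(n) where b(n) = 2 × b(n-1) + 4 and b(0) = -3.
Recurrence: b(n) = 2 × b(n-1) + 4, initial: b(0) = -3.
Try b(n) = A·2ⁿ + C. Substituting: A·2ⁿ + C = 2(A·2ⁿ⁻¹ + C) + 4 = A·2ⁿ + 2C + 4, so C = 2C + 4, giving C = -4. Then b(0) = A - 4 = -3 gives A = 1.

b(n) = 2ⁿ - 4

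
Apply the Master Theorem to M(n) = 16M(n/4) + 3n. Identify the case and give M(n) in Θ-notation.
Master Theorem template: M(n) = a·M(n/b) + f(n).
Here: a=16, b=4, f(n)=3n
Compute log_b(a) = log_4(16) = 2.
f(n) = 3n = O(n^(2-ε)) with ε = 1. Case 1: M(n) = Θ(n^log_b(a)) = Θ(n^2).

Case 1: M(n) = Θ(n^2)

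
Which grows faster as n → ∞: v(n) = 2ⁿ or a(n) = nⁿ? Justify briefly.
Comparing growth rates:
Growth-rate hierarchy: log n ≺ any polynomial ≺ any exponential cⁿ (c>1) ≺ n! ≺ nⁿ.
super-exponential nⁿ dominates exponential base 2 asymptotically.

a(n) grows faster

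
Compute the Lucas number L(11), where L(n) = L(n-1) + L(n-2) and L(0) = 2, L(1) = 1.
Computing the sequence terms:
2, 1, 3, 4, 7, 11, 18, 29, 47, 76, 123, 199

199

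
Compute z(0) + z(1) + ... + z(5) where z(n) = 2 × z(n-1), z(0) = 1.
Computing the sequence terms: 1, 2, 4, 8, 16, 32
Adding these values together:

63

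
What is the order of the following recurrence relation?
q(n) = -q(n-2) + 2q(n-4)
The order is the largest lag k for which q(n-k) appears. Here the deepest term is q(n-4), so the order is 4.

Order 4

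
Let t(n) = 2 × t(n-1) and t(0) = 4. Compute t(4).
Computing step by step:
t(0) = 4
t(1) = 2 × 4 = 8
t(2) = 2 × 8 = 16
t(3) = 2 × 16 = 32
t(4) = 2 × 32 = 64

64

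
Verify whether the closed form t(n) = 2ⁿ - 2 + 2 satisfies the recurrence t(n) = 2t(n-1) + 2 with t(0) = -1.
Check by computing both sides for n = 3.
From the recurrence with t(0) = -1:
  t(0) = -1, t(1) = 0, t(2) = 2, t(3) = 6
  so the recurrence gives t(3) = 6.
From the proposed closed form t(n) = 2ⁿ - 2 + 2:
  t(3) = 8.
The recurrence gives 6 but the closed form gives 8, so the closed form does not satisfy the recurrence.

No, the closed form is incorrect.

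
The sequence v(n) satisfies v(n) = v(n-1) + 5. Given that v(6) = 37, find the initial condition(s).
v(6) = v(0) + 6·5, so v(0) = 37 - 30 = 7.

v(0) = 7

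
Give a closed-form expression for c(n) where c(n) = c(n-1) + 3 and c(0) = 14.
Recurrence: c(n) = c(n-1) + 3, initial: c(0) = 14.
Each step adds 3, so c(n) = c(0) + 3n = 3n + 14.

c(n) = 3n + 14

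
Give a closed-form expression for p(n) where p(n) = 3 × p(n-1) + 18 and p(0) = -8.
Recurrence: p(n) = 3 × p(n-1) + 18, initial: p(0) = -8.
Try p(n) = A·3ⁿ + C. Substituting: A·3ⁿ + C = 3(A·3ⁿ⁻¹ + C) + 18 = A·3ⁿ + 3C + 18, so C = 3C + 18, giving C = -9. Then p(0) = A - 9 = -8 gives A = 1.

p(n) = 3ⁿ - 9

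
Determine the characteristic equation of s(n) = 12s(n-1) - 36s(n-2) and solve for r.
Substitute s(n) = rⁿ and divide through by rⁿ⁻²: r² - 12r + 36 = 0
Factor: (r - 6)² = 0, so r = 6 (double root).
General solution: s(n) = (A + Bn)·6ⁿ

Characteristic: r² - 12r + 36 = 0, Roots: r = 6 (double root)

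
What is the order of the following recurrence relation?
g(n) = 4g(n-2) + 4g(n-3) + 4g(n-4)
The order is the largest lag k for which g(n-k) appears. Here the deepest term is g(n-4), so the order is 4.

Order 4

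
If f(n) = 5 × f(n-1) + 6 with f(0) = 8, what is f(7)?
Computing step by step:
f(0) = 8
f(1) = 5 × 8 + 6 = 46
f(2) = 5 × 46 + 6 = 236
f(3) = 5 × 236 + 6 = 1186
f(4) = 5 × 1186 + 6 = 5936
f(5) = 5 × 5936 + 6 = 29686
f(6) = 5 × 29686 + 6 = 148436
f(7) = 5 × 148436 + 6 = 742186

742186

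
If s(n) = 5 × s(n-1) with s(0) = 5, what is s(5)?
Computing step by step:
s(0) = 5
s(1) = 5 × 5 = 25
s(2) = 5 × 25 = 125
s(3) = 5 × 125 = 625
s(4) = 5 × 625 = 3125
s(5) = 5 × 3125 = 15625

15625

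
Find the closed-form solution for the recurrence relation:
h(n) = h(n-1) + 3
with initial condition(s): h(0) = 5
Recurrence: h(n) = h(n-1) + 3, initial: h(0) = 5.
Each step adds 3, so h(n) = h(0) + 3n = 3n + 5.

h(n) = 3n + 5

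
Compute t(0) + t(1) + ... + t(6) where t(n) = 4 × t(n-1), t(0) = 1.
Computing the sequence terms: 1, 4, 16, 64, 256, 1024, 4096
Adding these values together:

5461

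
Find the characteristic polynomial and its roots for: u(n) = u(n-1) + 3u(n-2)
Substitute u(n) = rⁿ and divide through by rⁿ⁻²: r² - r - 3 = 0
Discriminant: 1² + 4·3 = 13, not a perfect square, so by the quadratic formula r = (1 ± √13)/2.
General solution: u(n) = A·r₁ⁿ + B·r₂ⁿ where r₁,r₂ = (1 ± √13)/2

Characteristic: r² - r - 3 = 0, Roots: r = (1 ± √13)/2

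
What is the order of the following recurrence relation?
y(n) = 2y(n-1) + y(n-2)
The order is the largest lag k for which y(n-k) appears. Here the deepest term is y(n-2), so the order is 2.

Order 2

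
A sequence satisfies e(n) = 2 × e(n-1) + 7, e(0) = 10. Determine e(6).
Computing step by step:
e(0) = 10
e(1) = 2 × 10 + 7 = 27
e(2) = 2 × 27 + 7 = 61
e(3) = 2 × 61 + 7 = 129
e(4) = 2 × 129 + 7 = 265
e(5) = 2 × 265 + 7 = 537
e(6) = 2 × 537 + 7 = 1081

1081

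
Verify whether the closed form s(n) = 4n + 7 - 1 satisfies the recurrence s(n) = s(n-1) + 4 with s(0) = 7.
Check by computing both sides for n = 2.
From the recurrence with s(0) = 7:
  s(0) = 7, s(1) = 11, s(2) = 15
  so the recurrence gives s(2) = 15.
From the proposed closed form s(n) = 4n + 7 - 1:
  s(2) = 14.
The recurrence gives 15 but the closed form gives 14, so the closed form does not satisfy the recurrence.

No, the closed form is incorrect.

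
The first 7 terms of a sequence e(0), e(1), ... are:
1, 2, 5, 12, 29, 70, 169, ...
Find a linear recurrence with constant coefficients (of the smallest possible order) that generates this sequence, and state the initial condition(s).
Look for the lowest-order linear relation among consecutive terms.
Observation: e(n) - 2·e(n-1) - (1)·e(n-2) = 0 holds for the shown terms, and no order-1 relation e(n) = α·e(n-1) + β fits.
Check at n=3: 2·5 + (1)·2 = 12. ✓

e(n) = 2e(n-1) + e(n-2), e(0) = 1, e(1) = 2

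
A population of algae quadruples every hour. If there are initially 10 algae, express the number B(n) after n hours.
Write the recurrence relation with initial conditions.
Each hour multiplies the count by 4, so the count after n hours depends only on the count after n-1 hours: B(n) = 4 × B(n-1). The starting count gives B(0) = 10.
Unrolling n times gives the closed form B(n) = 10 × 4ⁿ.

B(n) = 4 × B(n-1), B(0) = 10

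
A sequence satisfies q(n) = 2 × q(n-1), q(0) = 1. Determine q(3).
Computing step by step:
q(0) = 1
q(1) = 2 × 1 = 2
q(2) = 2 × 2 = 4
q(3) = 2 × 4 = 8

8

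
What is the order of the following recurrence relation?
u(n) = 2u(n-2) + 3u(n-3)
The order is the largest lag k for which u(n-k) appears. Here the deepest term is u(n-3), so the order is 3.

Order 3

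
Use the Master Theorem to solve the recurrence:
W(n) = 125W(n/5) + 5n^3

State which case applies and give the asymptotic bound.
Master Theorem template: W(n) = a·W(n/b) + f(n).
Here: a=125, b=5, f(n)=5n^3
Compute log_b(a) = log_5(125) = 3.
f(n) = 5n^3 = Θ(n^3). Case 2: W(n) = Θ(n^3 log n).

Case 2: W(n) = Θ(n^3 log n)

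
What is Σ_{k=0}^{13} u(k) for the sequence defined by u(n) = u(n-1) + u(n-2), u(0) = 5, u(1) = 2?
Computing the sequence terms: 5, 2, 7, 9, 16, 25, 41, 66, 107, 173, 280, 453, 733, 1186
Adding these values together:

3103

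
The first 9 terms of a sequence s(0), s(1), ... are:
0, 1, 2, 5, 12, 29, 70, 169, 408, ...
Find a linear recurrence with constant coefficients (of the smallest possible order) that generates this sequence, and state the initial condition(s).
Look for the lowest-order linear relation among consecutive terms.
Observation: s(n) - 2·s(n-1) - (1)·s(n-2) = 0 holds for the shown terms, and no order-1 relation s(n) = α·s(n-1) + β fits.
Check at n=3: 2·2 + (1)·1 = 5. ✓

s(n) = 2s(n-1) + s(n-2), s(0) = 0, s(1) = 1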